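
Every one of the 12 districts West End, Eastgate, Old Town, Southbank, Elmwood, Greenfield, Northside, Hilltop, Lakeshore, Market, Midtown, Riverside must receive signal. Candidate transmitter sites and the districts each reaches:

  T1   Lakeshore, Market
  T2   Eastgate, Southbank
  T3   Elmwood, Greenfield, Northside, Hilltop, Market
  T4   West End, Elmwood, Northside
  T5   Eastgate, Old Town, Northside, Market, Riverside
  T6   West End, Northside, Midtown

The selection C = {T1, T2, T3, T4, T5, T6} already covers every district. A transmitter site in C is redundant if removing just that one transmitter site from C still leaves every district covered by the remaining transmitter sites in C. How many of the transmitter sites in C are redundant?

1

Drop T1: Lakeshore uncovered — not redundant.
Drop T2: Southbank uncovered — not redundant.
Drop T3: Greenfield, Hilltop uncovered — not redundant.
Drop T4: the rest still cover every district — redundant.
Drop T5: Old Town, Riverside uncovered — not redundant.
Drop T6: Midtown uncovered — not redundant.
1 redundant: T4.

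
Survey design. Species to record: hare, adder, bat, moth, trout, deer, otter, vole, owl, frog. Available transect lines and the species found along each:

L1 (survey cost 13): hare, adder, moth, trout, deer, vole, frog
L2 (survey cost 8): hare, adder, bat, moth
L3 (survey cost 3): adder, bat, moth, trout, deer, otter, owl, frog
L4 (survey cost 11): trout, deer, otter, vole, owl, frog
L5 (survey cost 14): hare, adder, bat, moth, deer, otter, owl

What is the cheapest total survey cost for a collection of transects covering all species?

L1, L3 cover every species at survey cost 13 + 3 = 16.
Any cover uses at least 2 transects; among all covering selections none totals below 16.

16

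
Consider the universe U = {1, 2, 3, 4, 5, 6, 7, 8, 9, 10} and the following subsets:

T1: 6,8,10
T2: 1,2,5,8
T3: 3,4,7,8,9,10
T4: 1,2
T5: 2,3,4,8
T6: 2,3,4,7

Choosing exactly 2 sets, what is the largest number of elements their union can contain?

9

Choosing T2, T3 covers {1, 2, 3, 4, 5, 7, 8, 9, 10} — 9 elements.
No choice of 2 sets does better; here 6 is left uncovered.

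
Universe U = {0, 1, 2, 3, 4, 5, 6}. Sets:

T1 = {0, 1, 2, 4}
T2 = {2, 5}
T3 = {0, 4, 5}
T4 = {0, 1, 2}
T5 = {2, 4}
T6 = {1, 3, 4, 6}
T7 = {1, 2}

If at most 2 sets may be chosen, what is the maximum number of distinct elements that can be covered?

6

Choosing T1, T6 covers {0, 1, 2, 3, 4, 6} — 6 elements.
No choice of 2 sets does better; here 5 is left uncovered.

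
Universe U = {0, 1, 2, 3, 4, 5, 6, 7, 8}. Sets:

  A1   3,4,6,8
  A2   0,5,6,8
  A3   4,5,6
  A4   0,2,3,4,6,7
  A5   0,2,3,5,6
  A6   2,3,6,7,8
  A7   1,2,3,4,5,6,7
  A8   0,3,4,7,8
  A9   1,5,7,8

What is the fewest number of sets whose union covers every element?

2

A2, A7 together cover {0, 1, 2, 3, 4, 5, 6, 7, 8} — every element.
No single set contains all 9 elements, so 2 is optimal.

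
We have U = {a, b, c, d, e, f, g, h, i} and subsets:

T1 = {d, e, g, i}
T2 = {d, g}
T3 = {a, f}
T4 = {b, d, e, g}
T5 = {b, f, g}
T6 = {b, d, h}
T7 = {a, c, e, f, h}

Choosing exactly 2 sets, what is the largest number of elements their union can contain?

8

Choosing T1, T7 covers {a, c, d, e, f, g, h, i} — 8 elements.
No choice of 2 sets does better; here b is left uncovered.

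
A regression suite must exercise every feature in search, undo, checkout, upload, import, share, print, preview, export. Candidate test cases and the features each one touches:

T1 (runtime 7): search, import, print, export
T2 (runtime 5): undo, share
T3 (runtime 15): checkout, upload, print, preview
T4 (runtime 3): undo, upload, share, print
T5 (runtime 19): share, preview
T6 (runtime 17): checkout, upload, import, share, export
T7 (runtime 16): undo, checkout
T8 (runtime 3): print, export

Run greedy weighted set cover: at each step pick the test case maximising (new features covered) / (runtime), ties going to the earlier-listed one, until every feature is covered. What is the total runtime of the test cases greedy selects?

Pick 1: T4 adds 4 new (undo, upload, share, print) at runtime 3 (ratio 4/3).
Pick 2: T1 adds 3 new (search, import, export) at runtime 7 (ratio 3/7).
Pick 3: T3 adds 2 new (checkout, preview) at runtime 15 (ratio 2/15).
Greedy total runtime: 3 + 7 + 15 = 25.

25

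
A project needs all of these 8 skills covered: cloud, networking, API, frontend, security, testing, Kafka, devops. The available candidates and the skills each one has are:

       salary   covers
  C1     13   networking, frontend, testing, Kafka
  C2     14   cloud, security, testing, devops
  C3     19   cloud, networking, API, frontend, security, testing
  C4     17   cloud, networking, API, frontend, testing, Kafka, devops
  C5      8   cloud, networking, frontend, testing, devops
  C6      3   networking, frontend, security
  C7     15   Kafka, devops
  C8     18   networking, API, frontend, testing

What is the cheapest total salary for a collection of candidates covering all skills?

C4, C6 cover every skill at salary 17 + 3 = 20.
Any cover uses at least 2 candidates; among all covering selections none totals below 20.
Greedy by coverage-per-salary would pick C6, C5, C4 for 28 — worse than the optimum 20.

20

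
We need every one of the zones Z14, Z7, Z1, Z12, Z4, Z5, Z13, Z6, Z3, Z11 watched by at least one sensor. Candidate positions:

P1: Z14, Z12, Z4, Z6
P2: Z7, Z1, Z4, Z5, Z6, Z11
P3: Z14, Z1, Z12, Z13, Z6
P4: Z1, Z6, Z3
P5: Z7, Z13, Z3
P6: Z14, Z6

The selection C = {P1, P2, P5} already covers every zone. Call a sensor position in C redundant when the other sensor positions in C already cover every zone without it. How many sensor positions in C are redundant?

Drop P1: Z14, Z12 uncovered — not redundant.
Drop P2: Z1, Z5, Z11 uncovered — not redundant.
Drop P5: Z13, Z3 uncovered — not redundant.
None of the sensor positions in C is redundant.

0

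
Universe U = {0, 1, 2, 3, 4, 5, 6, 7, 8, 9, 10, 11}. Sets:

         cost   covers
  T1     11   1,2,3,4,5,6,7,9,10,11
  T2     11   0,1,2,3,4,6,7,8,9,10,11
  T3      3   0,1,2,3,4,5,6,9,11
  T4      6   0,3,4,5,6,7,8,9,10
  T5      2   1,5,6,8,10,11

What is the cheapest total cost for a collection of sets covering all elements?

9

T3, T4 cover every element at cost 3 + 6 = 9.
Any cover uses at least 2 sets; among all covering selections none totals below 9.
Greedy by coverage-per-cost would pick T3, T5, T4 for 11 — worse than the optimum 9.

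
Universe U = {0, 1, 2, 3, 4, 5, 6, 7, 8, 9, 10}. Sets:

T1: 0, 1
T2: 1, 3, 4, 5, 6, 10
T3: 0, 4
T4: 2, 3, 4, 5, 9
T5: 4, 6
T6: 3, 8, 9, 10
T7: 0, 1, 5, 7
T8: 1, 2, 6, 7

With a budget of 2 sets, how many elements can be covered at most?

Choosing T2, T4 covers {1, 2, 3, 4, 5, 6, 9, 10} — 8 elements.
No choice of 2 sets does better; here 0, 7, 8 are left uncovered.

8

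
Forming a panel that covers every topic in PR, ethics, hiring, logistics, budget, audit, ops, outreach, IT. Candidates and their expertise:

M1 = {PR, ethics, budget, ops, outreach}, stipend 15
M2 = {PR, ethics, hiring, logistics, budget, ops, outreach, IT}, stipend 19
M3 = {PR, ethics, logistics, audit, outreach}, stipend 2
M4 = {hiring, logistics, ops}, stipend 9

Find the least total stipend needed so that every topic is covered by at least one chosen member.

M2, M3 cover every topic at stipend 19 + 2 = 21.
Any cover uses at least 2 members; among all covering selections none totals below 21.
Greedy by coverage-per-stipend would pick M3, M4, M2 for 30 — worse than the optimum 21.

21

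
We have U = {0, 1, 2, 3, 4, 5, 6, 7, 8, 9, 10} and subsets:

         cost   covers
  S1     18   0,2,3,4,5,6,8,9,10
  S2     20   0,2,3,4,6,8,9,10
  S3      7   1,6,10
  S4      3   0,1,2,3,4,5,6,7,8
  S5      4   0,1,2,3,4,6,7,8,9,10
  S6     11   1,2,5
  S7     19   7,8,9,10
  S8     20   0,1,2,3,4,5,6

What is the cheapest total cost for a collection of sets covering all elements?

7

S4, S5 cover every element at cost 3 + 4 = 7.
Any cover uses at least 2 sets; among all covering selections none totals below 7.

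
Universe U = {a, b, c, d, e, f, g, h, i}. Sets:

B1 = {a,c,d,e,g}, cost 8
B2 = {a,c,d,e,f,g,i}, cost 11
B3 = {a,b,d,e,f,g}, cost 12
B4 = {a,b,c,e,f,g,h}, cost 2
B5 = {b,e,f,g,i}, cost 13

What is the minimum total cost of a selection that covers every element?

B2, B4 cover every element at cost 11 + 2 = 13.
Any cover uses at least 2 sets; among all covering selections none totals below 13.

13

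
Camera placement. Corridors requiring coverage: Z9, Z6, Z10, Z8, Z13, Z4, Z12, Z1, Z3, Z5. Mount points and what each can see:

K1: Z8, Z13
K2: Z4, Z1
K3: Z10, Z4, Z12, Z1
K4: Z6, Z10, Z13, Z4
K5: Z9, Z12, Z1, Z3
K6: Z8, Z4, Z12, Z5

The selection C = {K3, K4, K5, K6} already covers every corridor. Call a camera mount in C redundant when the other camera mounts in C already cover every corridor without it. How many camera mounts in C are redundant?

1

Drop K3: the rest still cover every corridor — redundant.
Drop K4: Z6, Z13 uncovered — not redundant.
Drop K5: Z9, Z3 uncovered — not redundant.
Drop K6: Z8, Z5 uncovered — not redundant.
1 redundant: K3.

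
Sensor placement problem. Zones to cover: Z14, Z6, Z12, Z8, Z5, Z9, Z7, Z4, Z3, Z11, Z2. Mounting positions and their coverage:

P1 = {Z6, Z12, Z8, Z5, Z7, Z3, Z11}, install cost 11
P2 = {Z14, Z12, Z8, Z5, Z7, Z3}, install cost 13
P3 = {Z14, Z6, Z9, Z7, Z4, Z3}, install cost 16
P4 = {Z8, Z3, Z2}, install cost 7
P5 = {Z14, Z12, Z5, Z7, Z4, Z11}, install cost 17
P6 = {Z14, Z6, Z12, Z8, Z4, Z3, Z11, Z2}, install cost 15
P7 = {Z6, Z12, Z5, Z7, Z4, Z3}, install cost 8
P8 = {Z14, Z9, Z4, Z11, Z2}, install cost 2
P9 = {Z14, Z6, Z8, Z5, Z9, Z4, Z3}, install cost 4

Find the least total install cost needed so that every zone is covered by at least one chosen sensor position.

13

P1, P8 cover every zone at install cost 11 + 2 = 13.
Any cover uses at least 2 sensor positions; among all covering selections none totals below 13.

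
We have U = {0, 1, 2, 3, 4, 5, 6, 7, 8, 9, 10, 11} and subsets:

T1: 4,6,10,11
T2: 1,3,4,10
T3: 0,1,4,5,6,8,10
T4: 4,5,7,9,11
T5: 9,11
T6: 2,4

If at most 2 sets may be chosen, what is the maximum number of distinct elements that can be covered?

Choosing T3, T4 covers {0, 1, 4, 5, 6, 7, 8, 9, 10, 11} — 10 elements.
No choice of 2 sets does better; here 2, 3 are left uncovered.

10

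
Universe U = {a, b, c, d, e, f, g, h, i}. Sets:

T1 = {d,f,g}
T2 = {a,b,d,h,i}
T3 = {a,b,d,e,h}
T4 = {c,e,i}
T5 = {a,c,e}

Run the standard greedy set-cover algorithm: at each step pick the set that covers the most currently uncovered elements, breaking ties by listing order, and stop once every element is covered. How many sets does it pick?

3

Pick 1: T2 covers 5 new elements (a, b, d, h, i).
Pick 2: T1 covers 2 new elements (f, g).
Pick 3: T4 covers 2 new elements (c, e).
Greedy uses 3 sets.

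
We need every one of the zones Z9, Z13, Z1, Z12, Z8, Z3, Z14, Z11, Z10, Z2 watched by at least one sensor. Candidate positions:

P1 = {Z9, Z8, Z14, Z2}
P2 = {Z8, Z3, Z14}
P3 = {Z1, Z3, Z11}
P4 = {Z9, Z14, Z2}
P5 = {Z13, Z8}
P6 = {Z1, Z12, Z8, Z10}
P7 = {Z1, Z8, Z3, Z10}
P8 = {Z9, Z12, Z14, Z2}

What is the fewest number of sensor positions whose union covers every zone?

P1, P3, P5, P6 together cover {Z9, Z13, Z1, Z12, Z8, Z3, Z14, Z11, Z10, Z2} — every zone.
No 3 of the 8 sensor positions cover everything (all 56 triples fall short), so 4 is minimum.

4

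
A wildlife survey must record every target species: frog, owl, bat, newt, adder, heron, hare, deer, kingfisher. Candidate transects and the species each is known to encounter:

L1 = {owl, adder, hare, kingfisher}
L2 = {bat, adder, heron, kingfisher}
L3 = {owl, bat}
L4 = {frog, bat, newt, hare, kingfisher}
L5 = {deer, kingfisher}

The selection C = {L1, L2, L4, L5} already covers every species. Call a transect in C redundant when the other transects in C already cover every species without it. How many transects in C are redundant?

0

Drop L1: owl uncovered — not redundant.
Drop L2: heron uncovered — not redundant.
Drop L4: frog, newt uncovered — not redundant.
Drop L5: deer uncovered — not redundant.
None of the transects in C is redundant.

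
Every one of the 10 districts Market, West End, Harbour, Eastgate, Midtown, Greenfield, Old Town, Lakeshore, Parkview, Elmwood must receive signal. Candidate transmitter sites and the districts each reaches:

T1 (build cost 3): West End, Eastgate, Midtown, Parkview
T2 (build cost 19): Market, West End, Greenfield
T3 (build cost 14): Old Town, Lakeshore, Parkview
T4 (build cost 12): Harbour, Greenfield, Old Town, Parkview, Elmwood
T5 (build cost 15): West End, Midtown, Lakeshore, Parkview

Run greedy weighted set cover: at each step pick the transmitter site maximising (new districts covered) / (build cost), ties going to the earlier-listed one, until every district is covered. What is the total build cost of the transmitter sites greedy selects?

48

Pick 1: T1 adds 4 new (West End, Eastgate, Midtown, Parkview) at build cost 3 (ratio 4/3).
Pick 2: T4 adds 4 new (Harbour, Greenfield, Old Town, Elmwood) at build cost 12 (ratio 4/12).
Pick 3: T3 adds 1 new (Lakeshore) at build cost 14 (ratio 1/14).
Pick 4: T2 adds 1 new (Market) at build cost 19 (ratio 1/19).
Greedy total build cost: 3 + 12 + 14 + 19 = 48.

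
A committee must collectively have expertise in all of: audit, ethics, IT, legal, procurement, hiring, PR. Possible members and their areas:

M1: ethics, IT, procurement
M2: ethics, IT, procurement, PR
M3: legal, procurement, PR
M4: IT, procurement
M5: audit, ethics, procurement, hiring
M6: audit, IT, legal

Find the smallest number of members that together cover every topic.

3

M1, M3, M5 together cover {audit, ethics, IT, legal, procurement, hiring, PR} — every topic.
No 2 of the 6 members cover everything (all 15 pairs fall short), so 3 is minimum.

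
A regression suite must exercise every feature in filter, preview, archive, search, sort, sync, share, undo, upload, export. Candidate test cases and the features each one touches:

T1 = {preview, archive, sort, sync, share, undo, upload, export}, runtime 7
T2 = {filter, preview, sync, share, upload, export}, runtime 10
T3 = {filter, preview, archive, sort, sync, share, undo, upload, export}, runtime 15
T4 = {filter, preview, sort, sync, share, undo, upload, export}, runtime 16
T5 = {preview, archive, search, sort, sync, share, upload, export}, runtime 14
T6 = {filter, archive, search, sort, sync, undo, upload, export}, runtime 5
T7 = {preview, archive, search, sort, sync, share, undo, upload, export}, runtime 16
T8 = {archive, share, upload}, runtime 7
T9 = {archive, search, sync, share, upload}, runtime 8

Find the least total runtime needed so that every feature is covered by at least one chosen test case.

12

T1, T6 cover every feature at runtime 7 + 5 = 12.
Any cover uses at least 2 test cases; among all covering selections none totals below 12.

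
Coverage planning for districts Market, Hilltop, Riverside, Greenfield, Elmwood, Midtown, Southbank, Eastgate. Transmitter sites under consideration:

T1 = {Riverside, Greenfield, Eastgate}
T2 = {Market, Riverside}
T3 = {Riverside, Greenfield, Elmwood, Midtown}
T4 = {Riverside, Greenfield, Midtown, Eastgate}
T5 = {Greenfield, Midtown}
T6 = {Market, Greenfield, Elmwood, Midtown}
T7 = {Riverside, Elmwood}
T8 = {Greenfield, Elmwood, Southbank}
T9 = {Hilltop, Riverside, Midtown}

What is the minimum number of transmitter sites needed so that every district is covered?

T1, T2, T8, T9 together cover {Market, Hilltop, Riverside, Greenfield, Elmwood, Midtown, Southbank, Eastgate} — every district.
No 3 of the 9 transmitter sites cover everything (all 84 triples fall short), so 4 is minimum.
Greedy (largest uncovered first) would take T3, T1, T2, T8, T9 — 5 transmitter sites — but 4 suffice.

4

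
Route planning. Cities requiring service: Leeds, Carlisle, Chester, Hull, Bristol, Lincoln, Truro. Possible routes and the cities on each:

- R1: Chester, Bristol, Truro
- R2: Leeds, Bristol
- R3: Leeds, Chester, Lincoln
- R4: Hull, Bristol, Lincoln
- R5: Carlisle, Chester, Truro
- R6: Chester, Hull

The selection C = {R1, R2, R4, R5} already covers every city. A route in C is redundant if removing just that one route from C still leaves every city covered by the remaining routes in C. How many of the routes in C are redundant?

Drop R1: the rest still cover every city — redundant.
Drop R2: Leeds uncovered — not redundant.
Drop R4: Hull, Lincoln uncovered — not redundant.
Drop R5: Carlisle uncovered — not redundant.
1 redundant: R1.

1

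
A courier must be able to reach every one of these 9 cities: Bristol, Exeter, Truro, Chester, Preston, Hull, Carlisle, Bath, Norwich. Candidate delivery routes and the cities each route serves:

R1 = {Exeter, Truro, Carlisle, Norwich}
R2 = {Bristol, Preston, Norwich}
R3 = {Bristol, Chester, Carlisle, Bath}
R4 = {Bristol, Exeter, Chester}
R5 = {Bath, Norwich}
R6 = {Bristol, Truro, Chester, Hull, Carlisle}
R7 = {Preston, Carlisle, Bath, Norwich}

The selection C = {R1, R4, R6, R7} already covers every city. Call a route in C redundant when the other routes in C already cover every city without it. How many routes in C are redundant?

Drop R1: the rest still cover every city — redundant.
Drop R4: the rest still cover every city — redundant.
Drop R6: Hull uncovered — not redundant.
Drop R7: Preston, Bath uncovered — not redundant.
2 redundant: R1, R4.

2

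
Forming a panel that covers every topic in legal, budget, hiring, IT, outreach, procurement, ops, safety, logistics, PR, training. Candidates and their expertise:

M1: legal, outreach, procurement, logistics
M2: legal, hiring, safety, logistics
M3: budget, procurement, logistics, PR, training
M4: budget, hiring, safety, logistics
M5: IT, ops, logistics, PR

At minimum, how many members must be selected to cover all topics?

M1, M2, M3, M5 together cover {legal, budget, hiring, IT, outreach, procurement, ops, safety, logistics, PR, training} — every topic.
No 3 of the 5 members cover everything (all 10 triples fall short), so 4 is minimum.

4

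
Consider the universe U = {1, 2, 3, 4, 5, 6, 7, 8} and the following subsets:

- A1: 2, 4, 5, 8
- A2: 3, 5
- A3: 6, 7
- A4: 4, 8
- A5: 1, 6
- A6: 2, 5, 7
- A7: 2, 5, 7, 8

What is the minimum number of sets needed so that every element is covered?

A1, A2, A3, A5 together cover {1, 2, 3, 4, 5, 6, 7, 8} — every element.
No 3 of the 7 sets cover everything (all 35 triples fall short), so 4 is minimum.

4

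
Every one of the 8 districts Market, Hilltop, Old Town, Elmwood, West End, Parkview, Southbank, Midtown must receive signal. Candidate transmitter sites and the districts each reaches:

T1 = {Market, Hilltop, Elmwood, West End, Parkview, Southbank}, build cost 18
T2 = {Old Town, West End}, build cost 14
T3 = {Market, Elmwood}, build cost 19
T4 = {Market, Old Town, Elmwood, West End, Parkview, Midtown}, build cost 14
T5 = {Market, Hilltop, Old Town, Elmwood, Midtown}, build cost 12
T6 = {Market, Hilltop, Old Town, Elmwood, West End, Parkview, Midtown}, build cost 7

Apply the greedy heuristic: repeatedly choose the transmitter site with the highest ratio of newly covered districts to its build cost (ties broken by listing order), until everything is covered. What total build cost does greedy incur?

25

Pick 1: T6 adds 7 new (Market, Hilltop, Old Town, Elmwood, West End, Parkview, Midtown) at build cost 7 (ratio 7/7).
Pick 2: T1 adds 1 new (Southbank) at build cost 18 (ratio 1/18).
Greedy total build cost: 7 + 18 = 25.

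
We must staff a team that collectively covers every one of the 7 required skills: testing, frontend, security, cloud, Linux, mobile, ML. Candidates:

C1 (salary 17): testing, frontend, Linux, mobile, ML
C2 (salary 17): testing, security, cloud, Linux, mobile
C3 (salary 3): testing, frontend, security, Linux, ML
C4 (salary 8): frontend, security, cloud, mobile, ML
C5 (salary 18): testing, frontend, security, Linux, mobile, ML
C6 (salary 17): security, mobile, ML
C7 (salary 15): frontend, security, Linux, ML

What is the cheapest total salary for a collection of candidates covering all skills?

11

C3, C4 cover every skill at salary 3 + 8 = 11.
Any cover uses at least 2 candidates; among all covering selections none totals below 11.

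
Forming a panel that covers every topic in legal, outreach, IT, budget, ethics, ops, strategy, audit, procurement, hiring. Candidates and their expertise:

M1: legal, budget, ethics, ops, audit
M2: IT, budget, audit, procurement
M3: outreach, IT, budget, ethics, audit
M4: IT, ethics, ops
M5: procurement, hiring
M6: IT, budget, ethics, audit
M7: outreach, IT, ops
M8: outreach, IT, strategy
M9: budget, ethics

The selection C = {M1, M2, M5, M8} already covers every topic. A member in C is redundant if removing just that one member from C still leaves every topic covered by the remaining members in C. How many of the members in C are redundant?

Drop M1: legal, ethics, ops uncovered — not redundant.
Drop M2: the rest still cover every topic — redundant.
Drop M5: hiring uncovered — not redundant.
Drop M8: outreach, strategy uncovered — not redundant.
1 redundant: M2.

1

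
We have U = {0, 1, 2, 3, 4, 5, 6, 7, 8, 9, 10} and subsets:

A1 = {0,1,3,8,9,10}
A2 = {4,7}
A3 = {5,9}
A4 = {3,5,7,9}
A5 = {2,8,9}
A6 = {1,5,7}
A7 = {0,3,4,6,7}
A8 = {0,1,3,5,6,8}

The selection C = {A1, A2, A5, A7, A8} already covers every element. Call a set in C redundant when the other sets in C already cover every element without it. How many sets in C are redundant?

Drop A1: 10 uncovered — not redundant.
Drop A2: the rest still cover every element — redundant.
Drop A5: 2 uncovered — not redundant.
Drop A7: the rest still cover every element — redundant.
Drop A8: 5 uncovered — not redundant.
2 redundant: A2, A7.

2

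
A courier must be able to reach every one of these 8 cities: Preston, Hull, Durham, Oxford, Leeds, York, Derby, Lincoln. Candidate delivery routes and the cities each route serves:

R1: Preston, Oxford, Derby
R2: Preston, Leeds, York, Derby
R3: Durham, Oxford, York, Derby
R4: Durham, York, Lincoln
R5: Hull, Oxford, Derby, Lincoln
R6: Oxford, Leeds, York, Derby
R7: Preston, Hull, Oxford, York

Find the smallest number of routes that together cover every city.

R2, R3, R5 together cover {Preston, Hull, Durham, Oxford, Leeds, York, Derby, Lincoln} — every city.
No 2 of the 7 routes cover everything (all 21 pairs fall short), so 3 is minimum.

3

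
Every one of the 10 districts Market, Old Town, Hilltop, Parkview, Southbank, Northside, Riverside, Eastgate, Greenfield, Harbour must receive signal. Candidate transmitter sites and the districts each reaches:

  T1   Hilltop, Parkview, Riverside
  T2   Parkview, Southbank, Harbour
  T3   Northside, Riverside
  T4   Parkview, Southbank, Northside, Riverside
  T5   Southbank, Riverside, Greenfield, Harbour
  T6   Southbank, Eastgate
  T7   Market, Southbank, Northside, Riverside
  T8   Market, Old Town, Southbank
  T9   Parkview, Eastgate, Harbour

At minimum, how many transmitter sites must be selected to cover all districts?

5

T1, T3, T5, T6, T8 together cover {Market, Old Town, Hilltop, Parkview, Southbank, Northside, Riverside, Eastgate, Greenfield, Harbour} — every district.
No 4 of the 9 transmitter sites cover everything (all 126 size-4 selections fall short), so 5 is minimum.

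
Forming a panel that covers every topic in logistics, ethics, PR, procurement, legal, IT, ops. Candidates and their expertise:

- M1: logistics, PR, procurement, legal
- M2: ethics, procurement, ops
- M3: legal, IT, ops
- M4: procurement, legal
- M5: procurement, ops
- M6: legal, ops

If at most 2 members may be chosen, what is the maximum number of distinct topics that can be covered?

Choosing M1, M2 covers {logistics, ethics, PR, procurement, legal, ops} — 6 topics.
No choice of 2 members does better; here IT is left uncovered.

6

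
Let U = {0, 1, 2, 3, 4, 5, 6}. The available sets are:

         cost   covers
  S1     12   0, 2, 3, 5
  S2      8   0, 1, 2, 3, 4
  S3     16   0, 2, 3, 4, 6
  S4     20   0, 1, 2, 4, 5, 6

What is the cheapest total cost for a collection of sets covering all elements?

28

S2, S4 cover every element at cost 8 + 20 = 28.
Any cover uses at least 2 sets; among all covering selections none totals below 28.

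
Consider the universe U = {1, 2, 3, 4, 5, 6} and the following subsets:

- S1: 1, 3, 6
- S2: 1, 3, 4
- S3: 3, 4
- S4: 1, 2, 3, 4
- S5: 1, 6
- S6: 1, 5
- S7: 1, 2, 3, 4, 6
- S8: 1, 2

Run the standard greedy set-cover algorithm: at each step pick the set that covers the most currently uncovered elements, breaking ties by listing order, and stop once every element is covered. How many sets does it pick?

2

Pick 1: S7 covers 5 new elements (1, 2, 3, 4, 6).
Pick 2: S6 covers 1 new elements (5).
Greedy uses 2 sets.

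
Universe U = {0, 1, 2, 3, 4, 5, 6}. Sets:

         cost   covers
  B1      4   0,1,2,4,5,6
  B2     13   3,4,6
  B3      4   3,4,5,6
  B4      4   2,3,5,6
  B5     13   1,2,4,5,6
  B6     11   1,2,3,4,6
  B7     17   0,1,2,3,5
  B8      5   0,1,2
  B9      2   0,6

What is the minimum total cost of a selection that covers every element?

8

B1, B3 cover every element at cost 4 + 4 = 8.
Any cover uses at least 2 sets; among all covering selections none totals below 8.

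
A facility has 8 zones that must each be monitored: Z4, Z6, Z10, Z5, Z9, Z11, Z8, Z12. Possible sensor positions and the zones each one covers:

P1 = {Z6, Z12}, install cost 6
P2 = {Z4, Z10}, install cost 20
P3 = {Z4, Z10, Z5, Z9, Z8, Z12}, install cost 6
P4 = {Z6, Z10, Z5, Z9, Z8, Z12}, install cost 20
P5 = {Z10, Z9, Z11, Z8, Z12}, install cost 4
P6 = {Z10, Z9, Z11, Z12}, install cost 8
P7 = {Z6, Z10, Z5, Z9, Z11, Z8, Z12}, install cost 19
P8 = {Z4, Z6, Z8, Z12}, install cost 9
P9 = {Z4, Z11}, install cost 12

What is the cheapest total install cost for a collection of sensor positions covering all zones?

16

P1, P3, P5 cover every zone at install cost 6 + 6 + 4 = 16.
Any cover uses at least 2 sensor positions; among all covering selections none totals below 16.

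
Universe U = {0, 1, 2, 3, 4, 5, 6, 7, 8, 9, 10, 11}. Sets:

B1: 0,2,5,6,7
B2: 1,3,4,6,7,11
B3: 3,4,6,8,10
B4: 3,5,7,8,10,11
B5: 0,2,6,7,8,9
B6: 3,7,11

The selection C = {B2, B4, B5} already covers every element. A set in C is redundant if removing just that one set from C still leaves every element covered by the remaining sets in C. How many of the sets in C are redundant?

0

Drop B2: 1, 4 uncovered — not redundant.
Drop B4: 5, 10 uncovered — not redundant.
Drop B5: 0, 2, 9 uncovered — not redundant.
None of the sets in C is redundant.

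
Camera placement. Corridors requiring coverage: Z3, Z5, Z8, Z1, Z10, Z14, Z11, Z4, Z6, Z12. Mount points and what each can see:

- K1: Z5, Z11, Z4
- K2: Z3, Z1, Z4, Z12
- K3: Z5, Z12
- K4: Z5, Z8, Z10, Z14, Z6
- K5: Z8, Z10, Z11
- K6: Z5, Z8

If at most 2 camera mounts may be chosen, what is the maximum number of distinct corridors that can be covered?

9

Choosing K2, K4 covers {Z3, Z5, Z8, Z1, Z10, Z14, Z4, Z6, Z12} — 9 corridors.
No choice of 2 camera mounts does better; here Z11 is left uncovered.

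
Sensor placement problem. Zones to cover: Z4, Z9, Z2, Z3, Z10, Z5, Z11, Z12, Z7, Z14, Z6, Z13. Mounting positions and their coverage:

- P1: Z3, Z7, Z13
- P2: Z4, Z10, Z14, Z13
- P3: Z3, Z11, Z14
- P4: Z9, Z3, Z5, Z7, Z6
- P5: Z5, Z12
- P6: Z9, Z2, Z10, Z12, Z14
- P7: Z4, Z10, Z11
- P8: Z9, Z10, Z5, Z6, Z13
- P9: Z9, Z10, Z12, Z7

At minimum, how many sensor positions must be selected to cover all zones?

4

P1, P4, P6, P7 together cover {Z4, Z9, Z2, Z3, Z10, Z5, Z11, Z12, Z7, Z14, Z6, Z13} — every zone.
No 3 of the 9 sensor positions cover everything (all 84 triples fall short), so 4 is minimum.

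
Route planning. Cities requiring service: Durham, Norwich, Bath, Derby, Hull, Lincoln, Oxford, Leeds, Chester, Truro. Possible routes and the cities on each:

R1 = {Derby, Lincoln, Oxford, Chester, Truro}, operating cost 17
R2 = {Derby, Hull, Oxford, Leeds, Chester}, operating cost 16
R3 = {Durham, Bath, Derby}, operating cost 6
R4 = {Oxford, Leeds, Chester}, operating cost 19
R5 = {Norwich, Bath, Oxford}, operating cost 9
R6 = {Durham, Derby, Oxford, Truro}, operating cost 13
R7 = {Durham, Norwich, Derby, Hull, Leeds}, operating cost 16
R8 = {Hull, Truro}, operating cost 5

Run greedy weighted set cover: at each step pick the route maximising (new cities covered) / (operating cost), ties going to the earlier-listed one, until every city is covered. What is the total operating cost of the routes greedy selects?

53

Pick 1: R3 adds 3 new (Durham, Bath, Derby) at operating cost 6 (ratio 3/6).
Pick 2: R8 adds 2 new (Hull, Truro) at operating cost 5 (ratio 2/5).
Pick 3: R5 adds 2 new (Norwich, Oxford) at operating cost 9 (ratio 2/9).
Pick 4: R2 adds 2 new (Leeds, Chester) at operating cost 16 (ratio 2/16).
Pick 5: R1 adds 1 new (Lincoln) at operating cost 17 (ratio 1/17).
Greedy total operating cost: 6 + 5 + 9 + 16 + 17 = 53. (The true optimum is 39, so greedy overshoots here.)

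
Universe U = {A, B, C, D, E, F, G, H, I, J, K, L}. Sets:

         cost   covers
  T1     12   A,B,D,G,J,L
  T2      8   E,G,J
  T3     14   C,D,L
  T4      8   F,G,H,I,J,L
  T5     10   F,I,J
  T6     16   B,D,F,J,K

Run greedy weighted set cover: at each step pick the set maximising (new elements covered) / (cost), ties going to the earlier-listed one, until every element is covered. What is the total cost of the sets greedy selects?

58

Pick 1: T4 adds 6 new (F, G, H, I, J, L) at cost 8 (ratio 6/8).
Pick 2: T1 adds 3 new (A, B, D) at cost 12 (ratio 3/12).
Pick 3: T2 adds 1 new (E) at cost 8 (ratio 1/8).
Pick 4: T3 adds 1 new (C) at cost 14 (ratio 1/14).
Pick 5: T6 adds 1 new (K) at cost 16 (ratio 1/16).
Greedy total cost: 8 + 12 + 8 + 14 + 16 = 58.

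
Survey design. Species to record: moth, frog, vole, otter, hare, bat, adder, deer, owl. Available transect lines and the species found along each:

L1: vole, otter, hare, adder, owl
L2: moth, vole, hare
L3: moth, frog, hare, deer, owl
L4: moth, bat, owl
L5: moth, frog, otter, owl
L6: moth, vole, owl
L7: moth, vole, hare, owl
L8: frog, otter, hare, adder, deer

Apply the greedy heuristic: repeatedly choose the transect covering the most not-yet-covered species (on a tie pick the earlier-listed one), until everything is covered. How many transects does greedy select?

Pick 1: L1 covers 5 new species (vole, otter, hare, adder, owl).
Pick 2: L3 covers 3 new species (moth, frog, deer).
Pick 3: L4 covers 1 new species (bat).
Greedy uses 3 transects.

3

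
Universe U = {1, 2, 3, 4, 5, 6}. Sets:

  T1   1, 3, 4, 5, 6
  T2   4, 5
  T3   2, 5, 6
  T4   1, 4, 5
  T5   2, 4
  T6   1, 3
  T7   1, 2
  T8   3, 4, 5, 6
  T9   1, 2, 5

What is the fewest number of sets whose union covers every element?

T1, T3 together cover {1, 2, 3, 4, 5, 6} — every element.
No single set contains all 6 elements, so 2 is optimal.

2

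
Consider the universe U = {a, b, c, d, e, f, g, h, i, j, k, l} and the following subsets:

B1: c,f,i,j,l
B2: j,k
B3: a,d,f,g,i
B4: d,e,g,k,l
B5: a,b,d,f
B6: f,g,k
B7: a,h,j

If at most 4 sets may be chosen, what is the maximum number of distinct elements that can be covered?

12

Choosing B1, B4, B5, B7 covers {a, b, c, d, e, f, g, h, i, j, k, l} — 12 elements.
That is all 12 elements.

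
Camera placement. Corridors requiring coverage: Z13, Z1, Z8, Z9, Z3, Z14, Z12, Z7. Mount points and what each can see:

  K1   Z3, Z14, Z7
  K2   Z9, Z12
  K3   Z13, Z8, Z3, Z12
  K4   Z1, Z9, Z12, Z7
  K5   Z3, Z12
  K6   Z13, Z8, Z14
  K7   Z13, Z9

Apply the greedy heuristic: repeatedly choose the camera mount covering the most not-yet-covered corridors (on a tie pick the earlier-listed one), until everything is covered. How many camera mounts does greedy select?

Pick 1: K3 covers 4 new corridors (Z13, Z8, Z3, Z12).
Pick 2: K4 covers 3 new corridors (Z1, Z9, Z7).
Pick 3: K1 covers 1 new corridors (Z14).
Greedy uses 3 camera mounts.

3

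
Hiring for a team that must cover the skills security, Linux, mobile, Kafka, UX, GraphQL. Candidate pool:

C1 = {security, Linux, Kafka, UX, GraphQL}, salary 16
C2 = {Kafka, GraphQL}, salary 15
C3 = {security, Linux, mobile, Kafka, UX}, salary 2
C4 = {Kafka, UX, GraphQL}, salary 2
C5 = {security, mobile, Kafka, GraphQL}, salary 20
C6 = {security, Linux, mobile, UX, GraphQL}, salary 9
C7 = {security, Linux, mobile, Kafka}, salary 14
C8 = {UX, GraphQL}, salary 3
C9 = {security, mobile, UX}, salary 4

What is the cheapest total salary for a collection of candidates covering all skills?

C3, C4 cover every skill at salary 2 + 2 = 4.
Any cover uses at least 2 candidates; among all covering selections none totals below 4.

4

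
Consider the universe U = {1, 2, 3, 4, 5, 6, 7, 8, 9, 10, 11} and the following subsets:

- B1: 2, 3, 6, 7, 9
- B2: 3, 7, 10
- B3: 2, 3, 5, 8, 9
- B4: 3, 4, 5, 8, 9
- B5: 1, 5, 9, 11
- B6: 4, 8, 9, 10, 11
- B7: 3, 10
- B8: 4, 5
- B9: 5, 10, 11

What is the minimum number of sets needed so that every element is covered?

3

B1, B5, B6 together cover {1, 2, 3, 4, 5, 6, 7, 8, 9, 10, 11} — every element.
No 2 of the 9 sets cover everything (all 36 pairs fall short), so 3 is minimum.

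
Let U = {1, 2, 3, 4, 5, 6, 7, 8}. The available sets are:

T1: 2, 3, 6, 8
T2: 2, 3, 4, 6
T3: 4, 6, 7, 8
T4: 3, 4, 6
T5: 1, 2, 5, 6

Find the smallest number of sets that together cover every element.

T1, T3, T5 together cover {1, 2, 3, 4, 5, 6, 7, 8} — every element.
No 2 of the 5 sets cover everything (all 10 pairs fall short), so 3 is minimum.

3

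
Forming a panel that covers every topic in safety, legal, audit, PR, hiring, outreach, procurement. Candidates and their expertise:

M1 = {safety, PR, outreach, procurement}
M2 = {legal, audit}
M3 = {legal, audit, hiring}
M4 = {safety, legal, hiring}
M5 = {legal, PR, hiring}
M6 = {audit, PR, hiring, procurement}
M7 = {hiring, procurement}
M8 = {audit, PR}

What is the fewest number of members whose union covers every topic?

M1, M3 together cover {safety, legal, audit, PR, hiring, outreach, procurement} — every topic.
No single member contains all 7 topics, so 2 is optimal.

2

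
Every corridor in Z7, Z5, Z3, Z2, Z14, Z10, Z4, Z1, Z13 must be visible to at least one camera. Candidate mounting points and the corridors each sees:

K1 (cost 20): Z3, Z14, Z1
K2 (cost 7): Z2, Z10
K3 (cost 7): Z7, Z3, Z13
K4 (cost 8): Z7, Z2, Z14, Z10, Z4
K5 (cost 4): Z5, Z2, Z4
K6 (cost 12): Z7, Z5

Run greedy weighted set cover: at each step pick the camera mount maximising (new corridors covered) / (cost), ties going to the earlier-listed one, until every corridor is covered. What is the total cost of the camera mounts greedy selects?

Pick 1: K5 adds 3 new (Z5, Z2, Z4) at cost 4 (ratio 3/4).
Pick 2: K3 adds 3 new (Z7, Z3, Z13) at cost 7 (ratio 3/7).
Pick 3: K4 adds 2 new (Z14, Z10) at cost 8 (ratio 2/8).
Pick 4: K1 adds 1 new (Z1) at cost 20 (ratio 1/20).
Greedy total cost: 4 + 7 + 8 + 20 = 39. (The true optimum is 38, so greedy overshoots here.)

39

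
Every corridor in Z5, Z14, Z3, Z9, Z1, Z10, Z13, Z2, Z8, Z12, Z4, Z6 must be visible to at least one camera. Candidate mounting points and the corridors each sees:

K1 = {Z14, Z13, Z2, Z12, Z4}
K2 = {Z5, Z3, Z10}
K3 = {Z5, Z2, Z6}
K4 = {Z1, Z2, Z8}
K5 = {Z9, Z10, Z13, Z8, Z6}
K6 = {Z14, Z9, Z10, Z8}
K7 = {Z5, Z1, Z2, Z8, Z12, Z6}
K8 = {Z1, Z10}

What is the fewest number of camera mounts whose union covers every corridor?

K1, K2, K4, K5 together cover {Z5, Z14, Z3, Z9, Z1, Z10, Z13, Z2, Z8, Z12, Z4, Z6} — every corridor.
No 3 of the 8 camera mounts cover everything (all 56 triples fall short), so 4 is minimum.

4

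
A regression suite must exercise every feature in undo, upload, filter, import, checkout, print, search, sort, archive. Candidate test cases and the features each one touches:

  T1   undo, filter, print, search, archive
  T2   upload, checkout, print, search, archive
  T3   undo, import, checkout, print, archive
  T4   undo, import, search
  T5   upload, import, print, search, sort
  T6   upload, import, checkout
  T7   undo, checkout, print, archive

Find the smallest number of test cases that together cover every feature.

T1, T2, T5 together cover {undo, upload, filter, import, checkout, print, search, sort, archive} — every feature.
No 2 of the 7 test cases cover everything (all 21 pairs fall short), so 3 is minimum.

3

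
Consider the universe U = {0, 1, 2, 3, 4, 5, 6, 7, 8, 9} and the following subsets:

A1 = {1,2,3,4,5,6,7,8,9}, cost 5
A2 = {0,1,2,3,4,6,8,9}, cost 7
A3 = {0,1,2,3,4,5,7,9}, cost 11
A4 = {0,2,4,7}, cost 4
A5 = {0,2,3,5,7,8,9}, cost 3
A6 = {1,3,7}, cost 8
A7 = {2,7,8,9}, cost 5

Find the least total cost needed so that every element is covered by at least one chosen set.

8

A1, A5 cover every element at cost 5 + 3 = 8.
Any cover uses at least 2 sets; among all covering selections none totals below 8.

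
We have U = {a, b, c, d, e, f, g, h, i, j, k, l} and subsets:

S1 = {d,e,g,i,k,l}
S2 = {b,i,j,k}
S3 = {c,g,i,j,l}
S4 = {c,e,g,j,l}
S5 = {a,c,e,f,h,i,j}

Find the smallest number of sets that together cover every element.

S1, S2, S5 together cover {a, b, c, d, e, f, g, h, i, j, k, l} — every element.
No 2 of the 5 sets cover everything (all 10 pairs fall short), so 3 is minimum.

3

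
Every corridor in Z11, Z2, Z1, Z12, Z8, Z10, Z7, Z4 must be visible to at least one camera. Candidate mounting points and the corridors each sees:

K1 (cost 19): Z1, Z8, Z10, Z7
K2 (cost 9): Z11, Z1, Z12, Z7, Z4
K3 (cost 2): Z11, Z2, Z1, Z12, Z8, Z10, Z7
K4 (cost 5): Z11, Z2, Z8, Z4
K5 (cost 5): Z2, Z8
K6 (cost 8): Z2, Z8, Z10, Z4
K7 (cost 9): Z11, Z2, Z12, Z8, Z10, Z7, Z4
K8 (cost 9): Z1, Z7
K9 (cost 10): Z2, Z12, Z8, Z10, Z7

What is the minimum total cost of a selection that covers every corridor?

K3, K4 cover every corridor at cost 2 + 5 = 7.
Any cover uses at least 2 camera mounts; among all covering selections none totals below 7.

7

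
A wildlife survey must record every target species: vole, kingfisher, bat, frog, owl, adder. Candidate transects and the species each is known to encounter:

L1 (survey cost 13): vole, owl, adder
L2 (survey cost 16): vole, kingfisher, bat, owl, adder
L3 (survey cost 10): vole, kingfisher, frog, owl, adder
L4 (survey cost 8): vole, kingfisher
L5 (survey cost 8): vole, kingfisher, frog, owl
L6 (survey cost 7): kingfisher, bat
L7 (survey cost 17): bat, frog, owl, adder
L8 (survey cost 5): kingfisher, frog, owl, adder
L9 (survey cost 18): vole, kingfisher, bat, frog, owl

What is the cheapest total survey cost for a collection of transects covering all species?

L3, L6 cover every species at survey cost 10 + 7 = 17.
Any cover uses at least 2 transects; among all covering selections none totals below 17.

17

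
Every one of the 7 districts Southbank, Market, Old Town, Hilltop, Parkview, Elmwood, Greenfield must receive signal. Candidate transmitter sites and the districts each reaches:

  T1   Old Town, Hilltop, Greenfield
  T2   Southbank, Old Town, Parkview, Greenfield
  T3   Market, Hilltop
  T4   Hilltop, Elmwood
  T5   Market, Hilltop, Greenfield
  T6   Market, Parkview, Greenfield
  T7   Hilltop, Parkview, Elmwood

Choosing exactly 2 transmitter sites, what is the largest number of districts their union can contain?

Choosing T2, T3 covers {Southbank, Market, Old Town, Hilltop, Parkview, Greenfield} — 6 districts.
No choice of 2 transmitter sites does better; here Elmwood is left uncovered.

6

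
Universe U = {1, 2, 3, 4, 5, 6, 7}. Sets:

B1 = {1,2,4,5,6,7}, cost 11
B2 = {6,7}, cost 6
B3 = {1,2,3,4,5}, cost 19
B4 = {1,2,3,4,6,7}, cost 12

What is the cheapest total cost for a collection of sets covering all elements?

B1, B4 cover every element at cost 11 + 12 = 23.
Any cover uses at least 2 sets; among all covering selections none totals below 23.

23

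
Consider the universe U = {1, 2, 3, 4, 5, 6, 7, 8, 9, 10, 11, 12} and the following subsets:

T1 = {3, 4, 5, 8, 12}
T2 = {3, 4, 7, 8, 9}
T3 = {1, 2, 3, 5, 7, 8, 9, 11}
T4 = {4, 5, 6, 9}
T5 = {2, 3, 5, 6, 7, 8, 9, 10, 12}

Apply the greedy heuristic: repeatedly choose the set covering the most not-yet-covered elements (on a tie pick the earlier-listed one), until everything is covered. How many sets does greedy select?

3

Pick 1: T5 covers 9 new elements (2, 3, 5, 6, 7, 8, 9, 10, 12).
Pick 2: T3 covers 2 new elements (1, 11).
Pick 3: T1 covers 1 new elements (4).
Greedy uses 3 sets.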